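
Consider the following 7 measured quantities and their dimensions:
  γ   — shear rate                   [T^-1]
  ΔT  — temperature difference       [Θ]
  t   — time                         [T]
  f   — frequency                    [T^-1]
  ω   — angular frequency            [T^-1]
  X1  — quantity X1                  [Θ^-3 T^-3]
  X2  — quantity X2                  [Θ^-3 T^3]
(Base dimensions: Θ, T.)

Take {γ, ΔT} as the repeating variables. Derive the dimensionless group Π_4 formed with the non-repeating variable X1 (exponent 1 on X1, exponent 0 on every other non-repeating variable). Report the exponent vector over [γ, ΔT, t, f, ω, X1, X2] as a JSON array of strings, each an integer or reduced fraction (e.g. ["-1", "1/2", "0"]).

["-3", "3", "0", "0", "0", "1", "0"]

Write exponents as rows Θ,T / cols γ,ΔT,t,f,ω,X1,X2:
  Θ: [ 0  1  0  0  0 -3 -3]
  T: [-1  0  1 -1 -1 -3  3]
Echelon form has 2 nonzero rows (pivots: γ,ΔT)
Repeat: γ,ΔT; free: t,f,ω,X1,X2
RREF:
  r0: [   1    0   -1    1    1    3   -3]
  r1: [   0    1    0    0    0   -3   -3]
Fix exponent of X1 at 1, t at 0, f at 0, ω at 0, X2 at 0; solve each RREF row for its pivot's exponent:
  r0: exp(γ) + (3)·1 = 0 ⇒ exp(γ) = -3
  r1: exp(ΔT) + (-3)·1 = 0 ⇒ exp(ΔT) = 3
Π_4 = γ^-3 · ΔT^3 · X1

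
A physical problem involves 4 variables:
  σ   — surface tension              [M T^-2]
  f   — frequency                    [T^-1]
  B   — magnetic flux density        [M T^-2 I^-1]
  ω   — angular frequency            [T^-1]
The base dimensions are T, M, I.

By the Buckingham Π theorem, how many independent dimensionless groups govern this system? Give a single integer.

1

Dimensional matrix (T×M×I by σ×f×B×ω):
  T: [-2 -1 -2 -1]
  M: [ 1  0  1  0]
  I: [ 0  0 -1  0]
RREF → pivots at {σ,f,B} ⇒ r = 3
Π count = n − r = 4 − 3 = 1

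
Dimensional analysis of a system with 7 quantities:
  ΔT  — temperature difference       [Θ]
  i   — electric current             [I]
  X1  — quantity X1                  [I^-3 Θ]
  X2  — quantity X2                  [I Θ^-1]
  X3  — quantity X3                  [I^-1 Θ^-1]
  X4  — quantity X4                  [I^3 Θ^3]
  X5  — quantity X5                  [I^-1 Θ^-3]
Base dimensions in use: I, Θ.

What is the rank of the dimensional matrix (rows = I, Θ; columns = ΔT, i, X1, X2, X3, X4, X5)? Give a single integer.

Dimensional matrix (I×Θ by ΔT×i×X1×X2×X3×X4×X5):
  I: [ 0  1 -3  1 -1  3 -1]
  Θ: [ 1  0  1 -1 -1  3 -3]
RREF → pivots at {ΔT,i} ⇒ r = 2

2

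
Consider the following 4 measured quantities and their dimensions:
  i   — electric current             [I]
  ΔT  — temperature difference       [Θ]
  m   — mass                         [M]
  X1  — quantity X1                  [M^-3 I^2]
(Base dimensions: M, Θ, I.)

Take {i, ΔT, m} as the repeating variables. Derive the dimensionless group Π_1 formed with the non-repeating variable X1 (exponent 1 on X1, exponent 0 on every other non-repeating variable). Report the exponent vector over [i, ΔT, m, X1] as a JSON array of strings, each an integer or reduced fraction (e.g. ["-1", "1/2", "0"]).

Dimensional matrix (M×Θ×I by i×ΔT×m×X1):
  M: [ 0  0  1 -3]
  Θ: [ 0  1  0  0]
  I: [ 1  0  0  2]
RREF → pivots at {i,ΔT,m} ⇒ r = 3
Pivot set = {i,ΔT,m}, free = {X1}
RREF:
  r0: [   1    0    0    2]
  r1: [   0    1    0    0]
  r2: [   0    0    1   -3]
Fix exponent of X1 at 1; solve each RREF row for its pivot's exponent:
  r0: exp(i) + (2)·1 = 0 ⇒ exp(i) = -2
  r1: exp(ΔT) + (0)·1 = 0 ⇒ exp(ΔT) = 0
  r2: exp(m) + (-3)·1 = 0 ⇒ exp(m) = 3
Π_1 = i^-2 · m^3 · X1

["-2", "0", "3", "1"]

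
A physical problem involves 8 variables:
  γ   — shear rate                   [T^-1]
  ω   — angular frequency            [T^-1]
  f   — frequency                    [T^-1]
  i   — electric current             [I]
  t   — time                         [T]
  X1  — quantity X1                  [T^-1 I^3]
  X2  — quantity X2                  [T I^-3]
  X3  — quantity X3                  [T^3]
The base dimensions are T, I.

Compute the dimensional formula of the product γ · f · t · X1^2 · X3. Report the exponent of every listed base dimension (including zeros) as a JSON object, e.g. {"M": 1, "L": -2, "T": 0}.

Dimensional matrix (T×I by γ×ω×f×i×t×X1×X2×X3):
  T: [-1 -1 -1  0  1 -1  1  3]
  I: [ 0  0  0  1  0  3 -3  0]
  [T]: (1)·-1+(1)·-1+(1)·1+(2)·-1+(1)·3 = 0
  [I]: (1)·0+(1)·0+(1)·0+(2)·3+(1)·0 = 6
⇒ I^6

{"T": 0, "I": 6}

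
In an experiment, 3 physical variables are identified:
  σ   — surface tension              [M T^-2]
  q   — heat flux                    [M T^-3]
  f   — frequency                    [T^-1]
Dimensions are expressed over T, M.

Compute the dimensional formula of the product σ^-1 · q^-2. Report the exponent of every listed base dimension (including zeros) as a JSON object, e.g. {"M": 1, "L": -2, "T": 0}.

{"T": 8, "M": -3}

Dimensional matrix (T×M by σ×q×f):
  T: [-2 -3 -1]
  M: [ 1  1  0]
  [T]: (-1)·-2+(-2)·-3 = 8
  [M]: (-1)·1+(-2)·1 = -3
⇒ T^8 M^-3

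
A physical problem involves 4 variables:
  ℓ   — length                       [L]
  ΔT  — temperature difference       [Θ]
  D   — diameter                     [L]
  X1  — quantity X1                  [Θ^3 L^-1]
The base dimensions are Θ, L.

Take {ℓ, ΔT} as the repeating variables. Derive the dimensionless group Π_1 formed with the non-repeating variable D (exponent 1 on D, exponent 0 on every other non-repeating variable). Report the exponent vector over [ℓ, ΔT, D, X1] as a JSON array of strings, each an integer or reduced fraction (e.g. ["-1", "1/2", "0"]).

["-1", "0", "1", "0"]

Write exponents as rows Θ,L / cols ℓ,ΔT,D,X1:
  Θ: [ 0  1  0  3]
  L: [ 1  0  1 -1]
Row reduction gives pivot columns ℓ,ΔT; rank = 2
Pivot set = {ℓ,ΔT}, free = {D,X1}
RREF:
  r0: [   1    0    1   -1]
  r1: [   0    1    0    3]
Fix exponent of D at 1, X1 at 0; solve each RREF row for its pivot's exponent:
  r0: exp(ℓ) + (1)·1 = 0 ⇒ exp(ℓ) = -1
  r1: exp(ΔT) + (0)·1 = 0 ⇒ exp(ΔT) = 0
Π_1 = ℓ^-1 · D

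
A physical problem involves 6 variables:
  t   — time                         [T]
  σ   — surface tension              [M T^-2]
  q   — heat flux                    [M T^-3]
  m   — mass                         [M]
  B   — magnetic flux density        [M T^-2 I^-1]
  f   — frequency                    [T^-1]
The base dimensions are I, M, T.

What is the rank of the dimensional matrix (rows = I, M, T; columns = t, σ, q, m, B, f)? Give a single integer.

Exponent matrix [I,M,T] × [t,σ,q,m,B,f]:
  I: [ 0  0  0  0 -1  0]
  M: [ 0  1  1  1  1  0]
  T: [ 1 -2 -3  0 -2 -1]
Echelon form has 3 nonzero rows (pivots: t,σ,B)

3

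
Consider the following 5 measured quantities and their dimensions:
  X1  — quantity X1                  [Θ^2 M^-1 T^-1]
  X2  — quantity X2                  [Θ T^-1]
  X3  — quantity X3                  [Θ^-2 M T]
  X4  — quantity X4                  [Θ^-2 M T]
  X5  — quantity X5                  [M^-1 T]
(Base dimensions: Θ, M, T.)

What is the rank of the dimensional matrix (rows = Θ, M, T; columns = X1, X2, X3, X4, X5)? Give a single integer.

2

Exponent matrix [Θ,M,T] × [X1,X2,X3,X4,X5]:
  Θ: [ 2  1 -2 -2  0]
  M: [-1  0  1  1 -1]
  T: [-1 -1  1  1  1]
RREF → pivots at {X1,X2} ⇒ r = 2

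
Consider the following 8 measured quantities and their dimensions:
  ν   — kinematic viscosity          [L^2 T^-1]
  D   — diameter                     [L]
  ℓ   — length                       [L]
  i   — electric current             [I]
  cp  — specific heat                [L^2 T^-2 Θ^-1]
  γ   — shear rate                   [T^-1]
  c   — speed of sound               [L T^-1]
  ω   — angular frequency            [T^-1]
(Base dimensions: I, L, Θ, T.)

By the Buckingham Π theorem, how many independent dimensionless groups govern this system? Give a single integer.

4

Dimensional matrix (I×L×Θ×T by ν×D×ℓ×i×cp×γ×c×ω):
  I: [ 0  0  0  1  0  0  0  0]
  L: [ 2  1  1  0  2  0  1  0]
  Θ: [ 0  0  0  0 -1  0  0  0]
  T: [-1  0  0  0 -2 -1 -1 -1]
Row reduction gives pivot columns ν,D,i,cp; rank = 4
n=8, r=4 ⇒ 4 dimensionless groups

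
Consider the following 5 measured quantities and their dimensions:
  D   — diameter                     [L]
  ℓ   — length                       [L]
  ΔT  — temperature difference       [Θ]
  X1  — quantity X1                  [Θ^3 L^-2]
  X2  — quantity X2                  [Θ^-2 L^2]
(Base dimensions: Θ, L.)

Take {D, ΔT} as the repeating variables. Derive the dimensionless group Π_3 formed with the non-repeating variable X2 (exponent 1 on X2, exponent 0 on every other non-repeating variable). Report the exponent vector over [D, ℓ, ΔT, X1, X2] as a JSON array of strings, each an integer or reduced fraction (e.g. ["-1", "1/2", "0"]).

["-2", "0", "2", "0", "1"]

Write exponents as rows Θ,L / cols D,ℓ,ΔT,X1,X2:
  Θ: [ 0  0  1  3 -2]
  L: [ 1  1  0 -2  2]
RREF → pivots at {D,ΔT} ⇒ r = 2
Pivot set = {D,ΔT}, free = {ℓ,X1,X2}
RREF:
  r0: [   1    1    0   -2    2]
  r1: [   0    0    1    3   -2]
Fix exponent of X2 at 1, ℓ at 0, X1 at 0; solve each RREF row for its pivot's exponent:
  r0: exp(D) + (2)·1 = 0 ⇒ exp(D) = -2
  r1: exp(ΔT) + (-2)·1 = 0 ⇒ exp(ΔT) = 2
Π_3 = D^-2 · ΔT^2 · X2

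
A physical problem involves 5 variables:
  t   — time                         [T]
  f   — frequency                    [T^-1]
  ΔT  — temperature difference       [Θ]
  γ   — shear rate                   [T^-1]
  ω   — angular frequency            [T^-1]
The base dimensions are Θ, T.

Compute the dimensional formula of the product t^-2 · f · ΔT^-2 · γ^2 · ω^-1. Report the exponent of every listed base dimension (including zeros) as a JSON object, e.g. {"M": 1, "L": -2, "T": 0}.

{"Θ": -2, "T": -4}

Write exponents as rows Θ,T / cols t,f,ΔT,γ,ω:
  Θ: [ 0  0  1  0  0]
  T: [ 1 -1  0 -1 -1]
  [Θ]: (-2)·0+(1)·0+(-2)·1+(2)·0+(-1)·0 = -2
  [T]: (-2)·1+(1)·-1+(-2)·0+(2)·-1+(-1)·-1 = -4
⇒ Θ^-2 T^-4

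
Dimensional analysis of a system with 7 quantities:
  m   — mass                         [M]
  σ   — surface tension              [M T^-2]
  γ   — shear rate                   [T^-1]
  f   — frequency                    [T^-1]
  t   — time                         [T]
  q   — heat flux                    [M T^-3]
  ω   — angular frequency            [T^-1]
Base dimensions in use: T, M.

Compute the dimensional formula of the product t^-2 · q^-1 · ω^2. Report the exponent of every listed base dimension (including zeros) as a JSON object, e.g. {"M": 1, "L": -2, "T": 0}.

Dimensional matrix (T×M by m×σ×γ×f×t×q×ω):
  T: [ 0 -2 -1 -1  1 -3 -1]
  M: [ 1  1  0  0  0  1  0]
  [T]: (-2)·1+(-1)·-3+(2)·-1 = -1
  [M]: (-2)·0+(-1)·1+(2)·0 = -1
⇒ T^-1 M^-1

{"T": -1, "M": -1}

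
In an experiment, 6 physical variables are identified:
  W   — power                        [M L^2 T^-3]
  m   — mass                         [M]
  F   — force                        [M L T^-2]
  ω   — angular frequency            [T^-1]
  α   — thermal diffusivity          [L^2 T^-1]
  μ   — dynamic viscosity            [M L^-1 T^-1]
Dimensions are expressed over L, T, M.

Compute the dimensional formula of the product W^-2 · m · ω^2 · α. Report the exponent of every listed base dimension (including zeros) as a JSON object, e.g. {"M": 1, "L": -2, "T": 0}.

Exponent matrix [L,T,M] × [W,m,F,ω,α,μ]:
  L: [ 2  0  1  0  2 -1]
  T: [-3  0 -2 -1 -1 -1]
  M: [ 1  1  1  0  0  1]
  [L]: (-2)·2+(1)·0+(2)·0+(1)·2 = -2
  [T]: (-2)·-3+(1)·0+(2)·-1+(1)·-1 = 3
  [M]: (-2)·1+(1)·1+(2)·0+(1)·0 = -1
⇒ L^-2 T^3 M^-1

{"L": -2, "T": 3, "M": -1}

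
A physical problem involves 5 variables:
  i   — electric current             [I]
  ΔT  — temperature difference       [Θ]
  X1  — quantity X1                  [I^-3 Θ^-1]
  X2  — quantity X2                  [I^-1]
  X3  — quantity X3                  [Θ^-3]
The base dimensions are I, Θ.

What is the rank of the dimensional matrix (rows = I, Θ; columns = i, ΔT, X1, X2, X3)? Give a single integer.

2

Exponent matrix [I,Θ] × [i,ΔT,X1,X2,X3]:
  I: [ 1  0 -3 -1  0]
  Θ: [ 0  1 -1  0 -3]
Row reduction gives pivot columns i,ΔT; rank = 2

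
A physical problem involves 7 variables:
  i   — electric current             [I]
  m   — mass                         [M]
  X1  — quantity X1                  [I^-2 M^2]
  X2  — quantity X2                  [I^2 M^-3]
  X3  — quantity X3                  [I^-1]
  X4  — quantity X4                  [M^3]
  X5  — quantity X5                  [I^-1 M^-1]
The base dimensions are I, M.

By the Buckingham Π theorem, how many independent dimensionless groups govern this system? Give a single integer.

5

Write exponents as rows I,M / cols i,m,X1,X2,X3,X4,X5:
  I: [ 1  0 -2  2 -1  0 -1]
  M: [ 0  1  2 -3  0  3 -1]
Row reduction gives pivot columns i,m; rank = 2
n=7, r=2 ⇒ 5 dimensionless groups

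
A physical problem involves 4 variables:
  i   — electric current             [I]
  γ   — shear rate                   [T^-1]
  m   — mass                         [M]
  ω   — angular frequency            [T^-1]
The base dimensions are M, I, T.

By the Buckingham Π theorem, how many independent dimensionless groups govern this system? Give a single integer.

1

Exponent matrix [M,I,T] × [i,γ,m,ω]:
  M: [ 0  0  1  0]
  I: [ 1  0  0  0]
  T: [ 0 -1  0 -1]
RREF → pivots at {i,γ,m} ⇒ r = 3
n=4, r=3 ⇒ 1 dimensionless group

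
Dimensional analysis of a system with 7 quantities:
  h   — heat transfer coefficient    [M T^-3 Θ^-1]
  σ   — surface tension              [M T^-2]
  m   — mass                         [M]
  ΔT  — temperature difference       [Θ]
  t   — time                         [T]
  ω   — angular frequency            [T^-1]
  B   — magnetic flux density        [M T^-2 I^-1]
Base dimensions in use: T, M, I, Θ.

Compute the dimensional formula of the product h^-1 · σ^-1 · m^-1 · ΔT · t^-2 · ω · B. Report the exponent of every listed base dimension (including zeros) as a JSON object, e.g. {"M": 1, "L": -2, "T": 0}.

Write exponents as rows T,M,I,Θ / cols h,σ,m,ΔT,t,ω,B:
  T: [-3 -2  0  0  1 -1 -2]
  M: [ 1  1  1  0  0  0  1]
  I: [ 0  0  0  0  0  0 -1]
  Θ: [-1  0  0  1  0  0  0]
  [T]: (-1)·-3+(-1)·-2+(-1)·0+(1)·0+(-2)·1+(1)·-1+(1)·-2 = 0
  [M]: (-1)·1+(-1)·1+(-1)·1+(1)·0+(-2)·0+(1)·0+(1)·1 = -2
  [I]: (-1)·0+(-1)·0+(-1)·0+(1)·0+(-2)·0+(1)·0+(1)·-1 = -1
  [Θ]: (-1)·-1+(-1)·0+(-1)·0+(1)·1+(-2)·0+(1)·0+(1)·0 = 2
⇒ M^-2 I^-1 Θ^2

{"T": 0, "M": -2, "I": -1, "Θ": 2}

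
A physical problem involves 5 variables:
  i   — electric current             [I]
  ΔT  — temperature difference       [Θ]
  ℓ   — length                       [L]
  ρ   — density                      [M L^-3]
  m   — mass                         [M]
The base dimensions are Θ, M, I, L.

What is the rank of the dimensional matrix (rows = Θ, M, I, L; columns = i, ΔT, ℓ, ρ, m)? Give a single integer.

4

Dimensional matrix (Θ×M×I×L by i×ΔT×ℓ×ρ×m):
  Θ: [ 0  1  0  0  0]
  M: [ 0  0  0  1  1]
  I: [ 1  0  0  0  0]
  L: [ 0  0  1 -3  0]
Row reduction gives pivot columns i,ΔT,ℓ,ρ; rank = 4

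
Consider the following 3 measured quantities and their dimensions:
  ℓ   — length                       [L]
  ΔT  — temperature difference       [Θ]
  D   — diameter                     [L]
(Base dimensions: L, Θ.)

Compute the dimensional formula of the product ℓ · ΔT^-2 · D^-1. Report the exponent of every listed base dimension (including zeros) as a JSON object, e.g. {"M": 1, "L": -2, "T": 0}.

Write exponents as rows L,Θ / cols ℓ,ΔT,D:
  L: [ 1  0  1]
  Θ: [ 0  1  0]
  [L]: (1)·1+(-2)·0+(-1)·1 = 0
  [Θ]: (1)·0+(-2)·1+(-1)·0 = -2
⇒ Θ^-2

{"L": 0, "Θ": -2}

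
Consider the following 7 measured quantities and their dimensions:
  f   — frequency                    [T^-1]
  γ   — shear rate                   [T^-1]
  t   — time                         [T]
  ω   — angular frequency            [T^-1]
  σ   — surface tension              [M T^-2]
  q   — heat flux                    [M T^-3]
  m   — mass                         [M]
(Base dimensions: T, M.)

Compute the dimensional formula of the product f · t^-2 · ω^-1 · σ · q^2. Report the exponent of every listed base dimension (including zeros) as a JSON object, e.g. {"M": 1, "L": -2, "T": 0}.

{"T": -10, "M": 3}

Exponent matrix [T,M] × [f,γ,t,ω,σ,q,m]:
  T: [-1 -1  1 -1 -2 -3  0]
  M: [ 0  0  0  0  1  1  1]
  [T]: (1)·-1+(-2)·1+(-1)·-1+(1)·-2+(2)·-3 = -10
  [M]: (1)·0+(-2)·0+(-1)·0+(1)·1+(2)·1 = 3
⇒ T^-10 M^3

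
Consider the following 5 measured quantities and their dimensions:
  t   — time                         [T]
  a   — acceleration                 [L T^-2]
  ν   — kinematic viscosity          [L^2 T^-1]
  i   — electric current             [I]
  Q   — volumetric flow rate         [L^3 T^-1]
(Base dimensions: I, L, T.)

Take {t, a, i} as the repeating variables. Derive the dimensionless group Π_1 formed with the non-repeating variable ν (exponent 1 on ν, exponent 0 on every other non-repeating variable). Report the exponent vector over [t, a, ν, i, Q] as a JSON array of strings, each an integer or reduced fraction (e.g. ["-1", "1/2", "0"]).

Write exponents as rows I,L,T / cols t,a,ν,i,Q:
  I: [ 0  0  0  1  0]
  L: [ 0  1  2  0  3]
  T: [ 1 -2 -1  0 -1]
Row reduction gives pivot columns t,a,i; rank = 3
Pivot set = {t,a,i}, free = {ν,Q}
RREF:
  r0: [   1    0    3    0    5]
  r1: [   0    1    2    0    3]
  r2: [   0    0    0    1    0]
Fix exponent of ν at 1, Q at 0; solve each RREF row for its pivot's exponent:
  r0: exp(t) + (3)·1 = 0 ⇒ exp(t) = -3
  r1: exp(a) + (2)·1 = 0 ⇒ exp(a) = -2
  r2: exp(i) + (0)·1 = 0 ⇒ exp(i) = 0
Π_1 = t^-3 · a^-2 · ν

["-3", "-2", "1", "0", "0"]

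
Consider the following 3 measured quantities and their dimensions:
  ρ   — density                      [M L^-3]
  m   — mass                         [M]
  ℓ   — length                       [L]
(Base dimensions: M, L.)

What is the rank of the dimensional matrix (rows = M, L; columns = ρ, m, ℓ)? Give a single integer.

Exponent matrix [M,L] × [ρ,m,ℓ]:
  M: [ 1  1  0]
  L: [-3  0  1]
Row reduction gives pivot columns ρ,m; rank = 2

2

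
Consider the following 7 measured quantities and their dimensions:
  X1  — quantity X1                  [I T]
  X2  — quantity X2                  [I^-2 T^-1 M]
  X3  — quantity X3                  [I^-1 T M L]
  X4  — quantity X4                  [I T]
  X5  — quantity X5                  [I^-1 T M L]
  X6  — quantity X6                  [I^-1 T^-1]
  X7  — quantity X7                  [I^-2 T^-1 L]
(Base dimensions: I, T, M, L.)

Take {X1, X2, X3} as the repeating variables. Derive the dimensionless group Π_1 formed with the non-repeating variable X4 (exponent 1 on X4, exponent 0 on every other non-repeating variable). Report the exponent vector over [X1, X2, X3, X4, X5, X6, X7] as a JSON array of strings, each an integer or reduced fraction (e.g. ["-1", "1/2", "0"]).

Write exponents as rows I,T,M,L / cols X1,X2,X3,X4,X5,X6,X7:
  I: [ 1 -2 -1  1 -1 -1 -2]
  T: [ 1 -1  1  1  1 -1 -1]
  M: [ 0  1  1  0  1  0  0]
  L: [ 0  0  1  0  1  0  1]
Echelon form has 3 nonzero rows (pivots: X1,X2,X3)
Pivot set = {X1,X2,X3}, free = {X4,X5,X6,X7}
RREF:
  r0: [   1    0    0    1    0   -1   -3]
  r1: [   0    1    0    0    0    0   -1]
  r2: [   0    0    1    0    1    0    1]
  r3: [   0    0    0    0    0    0    0]
Fix exponent of X4 at 1, X5 at 0, X6 at 0, X7 at 0; solve each RREF row for its pivot's exponent:
  r0: exp(X1) + (1)·1 = 0 ⇒ exp(X1) = -1
  r1: exp(X2) + (0)·1 = 0 ⇒ exp(X2) = 0
  r2: exp(X3) + (0)·1 = 0 ⇒ exp(X3) = 0
Π_1 = X1^-1 · X4

["-1", "0", "0", "1", "0", "0", "0"]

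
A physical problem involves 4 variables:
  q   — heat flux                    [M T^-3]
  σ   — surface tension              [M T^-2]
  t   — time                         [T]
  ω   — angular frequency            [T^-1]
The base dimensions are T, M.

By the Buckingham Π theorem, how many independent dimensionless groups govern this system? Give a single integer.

Exponent matrix [T,M] × [q,σ,t,ω]:
  T: [-3 -2  1 -1]
  M: [ 1  1  0  0]
RREF → pivots at {q,σ} ⇒ r = 2
n=4, r=2 ⇒ 2 dimensionless groups

2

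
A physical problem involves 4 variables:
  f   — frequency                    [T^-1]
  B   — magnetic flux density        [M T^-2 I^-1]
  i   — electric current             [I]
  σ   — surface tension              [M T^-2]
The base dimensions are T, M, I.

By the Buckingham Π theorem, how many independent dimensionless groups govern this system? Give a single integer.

Exponent matrix [T,M,I] × [f,B,i,σ]:
  T: [-1 -2  0 -2]
  M: [ 0  1  0  1]
  I: [ 0 -1  1  0]
RREF → pivots at {f,B,i} ⇒ r = 3
Π count = n − r = 4 − 3 = 1

1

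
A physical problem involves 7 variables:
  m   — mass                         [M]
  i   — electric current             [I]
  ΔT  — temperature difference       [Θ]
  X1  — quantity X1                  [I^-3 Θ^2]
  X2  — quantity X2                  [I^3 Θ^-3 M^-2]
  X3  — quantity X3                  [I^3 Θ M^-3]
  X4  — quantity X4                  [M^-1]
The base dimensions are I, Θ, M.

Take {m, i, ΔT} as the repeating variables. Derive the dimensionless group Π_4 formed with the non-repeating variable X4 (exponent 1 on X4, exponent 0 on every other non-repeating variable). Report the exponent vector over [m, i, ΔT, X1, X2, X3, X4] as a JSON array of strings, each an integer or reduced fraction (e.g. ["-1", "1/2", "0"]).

["1", "0", "0", "0", "0", "0", "1"]

Exponent matrix [I,Θ,M] × [m,i,ΔT,X1,X2,X3,X4]:
  I: [ 0  1  0 -3  3  3  0]
  Θ: [ 0  0  1  2 -3  1  0]
  M: [ 1  0  0  0 -2 -3 -1]
Echelon form has 3 nonzero rows (pivots: m,i,ΔT)
Repeat: m,i,ΔT; free: X1,X2,X3,X4
RREF:
  r0: [   1    0    0    0   -2   -3   -1]
  r1: [   0    1    0   -3    3    3    0]
  r2: [   0    0    1    2   -3    1    0]
Fix exponent of X4 at 1, X1 at 0, X2 at 0, X3 at 0; solve each RREF row for its pivot's exponent:
  r0: exp(m) + (-1)·1 = 0 ⇒ exp(m) = 1
  r1: exp(i) + (0)·1 = 0 ⇒ exp(i) = 0
  r2: exp(ΔT) + (0)·1 = 0 ⇒ exp(ΔT) = 0
Π_4 = m · X4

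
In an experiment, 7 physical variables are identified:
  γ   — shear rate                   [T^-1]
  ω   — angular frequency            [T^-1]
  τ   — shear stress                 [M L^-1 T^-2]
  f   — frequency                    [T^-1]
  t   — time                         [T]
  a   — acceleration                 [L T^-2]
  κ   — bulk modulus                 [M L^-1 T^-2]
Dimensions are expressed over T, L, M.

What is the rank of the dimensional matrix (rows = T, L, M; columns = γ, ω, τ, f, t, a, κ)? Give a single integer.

3

Dimensional matrix (T×L×M by γ×ω×τ×f×t×a×κ):
  T: [-1 -1 -2 -1  1 -2 -2]
  L: [ 0  0 -1  0  0  1 -1]
  M: [ 0  0  1  0  0  0  1]
RREF → pivots at {γ,τ,a} ⇒ r = 3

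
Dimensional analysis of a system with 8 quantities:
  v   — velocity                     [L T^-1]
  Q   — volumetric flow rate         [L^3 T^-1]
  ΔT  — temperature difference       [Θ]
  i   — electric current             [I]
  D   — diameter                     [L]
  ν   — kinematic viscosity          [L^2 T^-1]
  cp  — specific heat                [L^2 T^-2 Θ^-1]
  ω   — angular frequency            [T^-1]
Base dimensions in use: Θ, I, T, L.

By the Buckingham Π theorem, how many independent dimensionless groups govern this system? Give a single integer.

4

Exponent matrix [Θ,I,T,L] × [v,Q,ΔT,i,D,ν,cp,ω]:
  Θ: [ 0  0  1  0  0  0 -1  0]
  I: [ 0  0  0  1  0  0  0  0]
  T: [-1 -1  0  0  0 -1 -2 -1]
  L: [ 1  3  0  0  1  2  2  0]
Row reduction gives pivot columns v,Q,ΔT,i; rank = 4
Π count = n − r = 8 − 4 = 4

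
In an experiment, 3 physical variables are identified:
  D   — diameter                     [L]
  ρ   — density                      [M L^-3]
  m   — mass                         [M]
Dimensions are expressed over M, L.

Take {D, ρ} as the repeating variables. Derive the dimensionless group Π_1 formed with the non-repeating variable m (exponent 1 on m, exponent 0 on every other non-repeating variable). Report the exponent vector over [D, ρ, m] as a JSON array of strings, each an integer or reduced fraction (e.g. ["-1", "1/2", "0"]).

Write exponents as rows M,L / cols D,ρ,m:
  M: [ 0  1  1]
  L: [ 1 -3  0]
RREF → pivots at {D,ρ} ⇒ r = 2
Repeat: D,ρ; free: m
RREF:
  r0: [   1    0    3]
  r1: [   0    1    1]
Fix exponent of m at 1; solve each RREF row for its pivot's exponent:
  r0: exp(D) + (3)·1 = 0 ⇒ exp(D) = -3
  r1: exp(ρ) + (1)·1 = 0 ⇒ exp(ρ) = -1
Π_1 = D^-3 · ρ^-1 · m

["-3", "-1", "1"]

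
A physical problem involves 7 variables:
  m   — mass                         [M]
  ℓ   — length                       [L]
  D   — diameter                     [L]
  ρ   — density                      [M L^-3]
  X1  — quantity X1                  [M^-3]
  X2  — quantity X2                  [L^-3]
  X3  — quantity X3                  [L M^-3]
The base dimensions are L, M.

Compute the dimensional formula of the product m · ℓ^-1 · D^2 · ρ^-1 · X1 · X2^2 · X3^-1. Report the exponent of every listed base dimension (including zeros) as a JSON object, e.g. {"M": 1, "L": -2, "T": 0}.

{"L": -3, "M": 0}

Exponent matrix [L,M] × [m,ℓ,D,ρ,X1,X2,X3]:
  L: [ 0  1  1 -3  0 -3  1]
  M: [ 1  0  0  1 -3  0 -3]
  [L]: (1)·0+(-1)·1+(2)·1+(-1)·-3+(1)·0+(2)·-3+(-1)·1 = -3
  [M]: (1)·1+(-1)·0+(2)·0+(-1)·1+(1)·-3+(2)·0+(-1)·-3 = 0
⇒ L^-3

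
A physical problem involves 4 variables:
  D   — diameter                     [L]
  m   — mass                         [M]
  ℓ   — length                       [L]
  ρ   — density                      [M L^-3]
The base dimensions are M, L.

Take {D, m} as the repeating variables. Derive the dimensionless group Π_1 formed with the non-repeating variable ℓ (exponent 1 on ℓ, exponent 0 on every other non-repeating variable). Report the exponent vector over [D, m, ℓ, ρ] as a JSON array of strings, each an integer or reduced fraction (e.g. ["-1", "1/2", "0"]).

["-1", "0", "1", "0"]

Dimensional matrix (M×L by D×m×ℓ×ρ):
  M: [ 0  1  0  1]
  L: [ 1  0  1 -3]
Row reduction gives pivot columns D,m; rank = 2
Repeat: D,m; free: ℓ,ρ
RREF:
  r0: [   1    0    1   -3]
  r1: [   0    1    0    1]
Fix exponent of ℓ at 1, ρ at 0; solve each RREF row for its pivot's exponent:
  r0: exp(D) + (1)·1 = 0 ⇒ exp(D) = -1
  r1: exp(m) + (0)·1 = 0 ⇒ exp(m) = 0
Π_1 = D^-1 · ℓ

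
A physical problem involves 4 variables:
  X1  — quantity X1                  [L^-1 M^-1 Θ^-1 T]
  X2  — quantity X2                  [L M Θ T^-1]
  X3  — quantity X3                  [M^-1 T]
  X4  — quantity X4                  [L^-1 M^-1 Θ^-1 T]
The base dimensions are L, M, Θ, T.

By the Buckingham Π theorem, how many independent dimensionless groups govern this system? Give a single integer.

2

Exponent matrix [L,M,Θ,T] × [X1,X2,X3,X4]:
  L: [-1  1  0 -1]
  M: [-1  1 -1 -1]
  Θ: [-1  1  0 -1]
  T: [ 1 -1  1  1]
Echelon form has 2 nonzero rows (pivots: X1,X3)
n=4, r=2 ⇒ 2 dimensionless groups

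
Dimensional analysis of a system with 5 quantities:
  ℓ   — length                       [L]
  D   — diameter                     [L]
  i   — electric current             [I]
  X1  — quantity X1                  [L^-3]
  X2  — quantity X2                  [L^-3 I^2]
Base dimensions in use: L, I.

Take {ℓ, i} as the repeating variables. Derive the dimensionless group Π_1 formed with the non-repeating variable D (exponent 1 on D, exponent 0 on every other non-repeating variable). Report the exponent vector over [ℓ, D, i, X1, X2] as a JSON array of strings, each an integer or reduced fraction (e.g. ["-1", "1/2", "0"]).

Write exponents as rows L,I / cols ℓ,D,i,X1,X2:
  L: [ 1  1  0 -3 -3]
  I: [ 0  0  1  0  2]
RREF → pivots at {ℓ,i} ⇒ r = 2
Repeat: ℓ,i; free: D,X1,X2
RREF:
  r0: [   1    1    0   -3   -3]
  r1: [   0    0    1    0    2]
Fix exponent of D at 1, X1 at 0, X2 at 0; solve each RREF row for its pivot's exponent:
  r0: exp(ℓ) + (1)·1 = 0 ⇒ exp(ℓ) = -1
  r1: exp(i) + (0)·1 = 0 ⇒ exp(i) = 0
Π_1 = ℓ^-1 · D

["-1", "1", "0", "0", "0"]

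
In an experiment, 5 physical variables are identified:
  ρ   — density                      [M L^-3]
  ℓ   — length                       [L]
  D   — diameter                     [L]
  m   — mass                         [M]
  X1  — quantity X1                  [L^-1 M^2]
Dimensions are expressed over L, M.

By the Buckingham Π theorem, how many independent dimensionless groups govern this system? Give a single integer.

Write exponents as rows L,M / cols ρ,ℓ,D,m,X1:
  L: [-3  1  1  0 -1]
  M: [ 1  0  0  1  2]
Echelon form has 2 nonzero rows (pivots: ρ,ℓ)
n=5, r=2 ⇒ 3 dimensionless groups

3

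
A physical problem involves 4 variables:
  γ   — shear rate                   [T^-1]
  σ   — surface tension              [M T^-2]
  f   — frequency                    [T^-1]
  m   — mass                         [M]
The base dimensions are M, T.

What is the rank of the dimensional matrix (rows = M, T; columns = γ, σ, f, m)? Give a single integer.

Write exponents as rows M,T / cols γ,σ,f,m:
  M: [ 0  1  0  1]
  T: [-1 -2 -1  0]
Echelon form has 2 nonzero rows (pivots: γ,σ)

2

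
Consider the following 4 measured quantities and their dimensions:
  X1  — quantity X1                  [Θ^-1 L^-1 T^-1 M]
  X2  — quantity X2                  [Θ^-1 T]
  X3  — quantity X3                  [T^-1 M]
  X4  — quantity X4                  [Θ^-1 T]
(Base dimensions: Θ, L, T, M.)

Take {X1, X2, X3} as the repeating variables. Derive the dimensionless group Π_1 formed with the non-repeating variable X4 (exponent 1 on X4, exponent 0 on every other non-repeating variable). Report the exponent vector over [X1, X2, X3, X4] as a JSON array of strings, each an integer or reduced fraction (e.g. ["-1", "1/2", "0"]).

Exponent matrix [Θ,L,T,M] × [X1,X2,X3,X4]:
  Θ: [-1 -1  0 -1]
  L: [-1  0  0  0]
  T: [-1  1 -1  1]
  M: [ 1  0  1  0]
RREF → pivots at {X1,X2,X3} ⇒ r = 3
Repeat: X1,X2,X3; free: X4
RREF:
  r0: [   1    0    0    0]
  r1: [   0    1    0    1]
  r2: [   0    0    1    0]
  r3: [   0    0    0    0]
Fix exponent of X4 at 1; solve each RREF row for its pivot's exponent:
  r0: exp(X1) + (0)·1 = 0 ⇒ exp(X1) = 0
  r1: exp(X2) + (1)·1 = 0 ⇒ exp(X2) = -1
  r2: exp(X3) + (0)·1 = 0 ⇒ exp(X3) = 0
Π_1 = X2^-1 · X4

["0", "-1", "0", "1"]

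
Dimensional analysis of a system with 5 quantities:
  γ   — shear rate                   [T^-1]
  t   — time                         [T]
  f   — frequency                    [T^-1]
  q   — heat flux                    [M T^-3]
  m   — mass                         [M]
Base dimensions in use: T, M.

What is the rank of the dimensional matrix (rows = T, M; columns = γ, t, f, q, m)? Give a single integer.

Dimensional matrix (T×M by γ×t×f×q×m):
  T: [-1  1 -1 -3  0]
  M: [ 0  0  0  1  1]
Echelon form has 2 nonzero rows (pivots: γ,q)

2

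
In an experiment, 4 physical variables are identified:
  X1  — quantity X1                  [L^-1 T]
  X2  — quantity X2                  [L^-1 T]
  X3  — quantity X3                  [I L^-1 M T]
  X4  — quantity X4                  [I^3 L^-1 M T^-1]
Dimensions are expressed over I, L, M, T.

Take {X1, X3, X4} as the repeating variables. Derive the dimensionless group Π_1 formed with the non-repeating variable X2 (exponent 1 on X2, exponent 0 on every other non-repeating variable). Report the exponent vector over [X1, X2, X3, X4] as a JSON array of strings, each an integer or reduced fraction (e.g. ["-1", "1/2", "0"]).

["-1", "1", "0", "0"]

Write exponents as rows I,L,M,T / cols X1,X2,X3,X4:
  I: [ 0  0  1  3]
  L: [-1 -1 -1 -1]
  M: [ 0  0  1  1]
  T: [ 1  1  1 -1]
Row reduction gives pivot columns X1,X3,X4; rank = 3
Repeat: X1,X3,X4; free: X2
RREF:
  r0: [   1    1    0    0]
  r1: [   0    0    1    0]
  r2: [   0    0    0    1]
  r3: [   0    0    0    0]
Fix exponent of X2 at 1; solve each RREF row for its pivot's exponent:
  r0: exp(X1) + (1)·1 = 0 ⇒ exp(X1) = -1
  r1: exp(X3) + (0)·1 = 0 ⇒ exp(X3) = 0
  r2: exp(X4) + (0)·1 = 0 ⇒ exp(X4) = 0
Π_1 = X1^-1 · X2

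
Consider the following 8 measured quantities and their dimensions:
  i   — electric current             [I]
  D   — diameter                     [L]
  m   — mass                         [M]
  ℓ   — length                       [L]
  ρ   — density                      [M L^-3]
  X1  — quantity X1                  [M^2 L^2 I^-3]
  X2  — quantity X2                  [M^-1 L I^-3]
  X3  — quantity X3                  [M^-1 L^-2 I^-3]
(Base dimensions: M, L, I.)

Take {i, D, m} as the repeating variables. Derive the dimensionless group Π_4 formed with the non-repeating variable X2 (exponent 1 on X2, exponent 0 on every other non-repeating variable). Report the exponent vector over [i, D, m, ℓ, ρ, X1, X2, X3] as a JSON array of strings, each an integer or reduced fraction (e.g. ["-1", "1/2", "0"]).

Write exponents as rows M,L,I / cols i,D,m,ℓ,ρ,X1,X2,X3:
  M: [ 0  0  1  0  1  2 -1 -1]
  L: [ 0  1  0  1 -3  2  1 -2]
  I: [ 1  0  0  0  0 -3 -3 -3]
Echelon form has 3 nonzero rows (pivots: i,D,m)
Pivot set = {i,D,m}, free = {ℓ,ρ,X1,X2,X3}
RREF:
  r0: [   1    0    0    0    0   -3   -3   -3]
  r1: [   0    1    0    1   -3    2    1   -2]
  r2: [   0    0    1    0    1    2   -1   -1]
Fix exponent of X2 at 1, ℓ at 0, ρ at 0, X1 at 0, X3 at 0; solve each RREF row for its pivot's exponent:
  r0: exp(i) + (-3)·1 = 0 ⇒ exp(i) = 3
  r1: exp(D) + (1)·1 = 0 ⇒ exp(D) = -1
  r2: exp(m) + (-1)·1 = 0 ⇒ exp(m) = 1
Π_4 = i^3 · D^-1 · m · X2

["3", "-1", "1", "0", "0", "0", "1", "0"]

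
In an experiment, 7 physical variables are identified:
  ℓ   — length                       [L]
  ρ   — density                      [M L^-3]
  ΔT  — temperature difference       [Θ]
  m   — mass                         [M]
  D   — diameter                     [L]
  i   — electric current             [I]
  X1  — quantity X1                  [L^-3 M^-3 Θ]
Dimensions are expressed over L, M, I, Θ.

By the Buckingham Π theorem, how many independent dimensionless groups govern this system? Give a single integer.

Exponent matrix [L,M,I,Θ] × [ℓ,ρ,ΔT,m,D,i,X1]:
  L: [ 1 -3  0  0  1  0 -3]
  M: [ 0  1  0  1  0  0 -3]
  I: [ 0  0  0  0  0  1  0]
  Θ: [ 0  0  1  0  0  0  1]
Row reduction gives pivot columns ℓ,ρ,ΔT,i; rank = 4
n=7, r=4 ⇒ 3 dimensionless groups

3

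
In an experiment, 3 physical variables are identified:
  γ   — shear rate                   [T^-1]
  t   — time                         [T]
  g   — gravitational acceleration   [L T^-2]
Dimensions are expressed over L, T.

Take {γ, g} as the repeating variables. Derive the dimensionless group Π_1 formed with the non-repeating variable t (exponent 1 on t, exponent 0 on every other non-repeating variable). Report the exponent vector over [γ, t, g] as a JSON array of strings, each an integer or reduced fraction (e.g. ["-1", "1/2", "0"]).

Dimensional matrix (L×T by γ×t×g):
  L: [ 0  0  1]
  T: [-1  1 -2]
Echelon form has 2 nonzero rows (pivots: γ,g)
Repeat: γ,g; free: t
RREF:
  r0: [   1   -1    0]
  r1: [   0    0    1]
Fix exponent of t at 1; solve each RREF row for its pivot's exponent:
  r0: exp(γ) + (-1)·1 = 0 ⇒ exp(γ) = 1
  r1: exp(g) + (0)·1 = 0 ⇒ exp(g) = 0
Π_1 = γ · t

["1", "1", "0"]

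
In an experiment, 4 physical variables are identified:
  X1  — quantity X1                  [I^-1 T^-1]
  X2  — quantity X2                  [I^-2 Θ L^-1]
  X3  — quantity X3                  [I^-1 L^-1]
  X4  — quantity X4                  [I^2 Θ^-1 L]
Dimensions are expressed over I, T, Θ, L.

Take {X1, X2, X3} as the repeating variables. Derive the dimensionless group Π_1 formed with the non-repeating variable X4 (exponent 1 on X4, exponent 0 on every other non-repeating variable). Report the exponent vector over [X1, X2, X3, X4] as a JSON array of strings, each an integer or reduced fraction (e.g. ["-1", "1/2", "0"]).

Exponent matrix [I,T,Θ,L] × [X1,X2,X3,X4]:
  I: [-1 -2 -1  2]
  T: [-1  0  0  0]
  Θ: [ 0  1  0 -1]
  L: [ 0 -1 -1  1]
RREF → pivots at {X1,X2,X3} ⇒ r = 3
Repeat: X1,X2,X3; free: X4
RREF:
  r0: [   1    0    0    0]
  r1: [   0    1    0   -1]
  r2: [   0    0    1    0]
  r3: [   0    0    0    0]
Fix exponent of X4 at 1; solve each RREF row for its pivot's exponent:
  r0: exp(X1) + (0)·1 = 0 ⇒ exp(X1) = 0
  r1: exp(X2) + (-1)·1 = 0 ⇒ exp(X2) = 1
  r2: exp(X3) + (0)·1 = 0 ⇒ exp(X3) = 0
Π_1 = X2 · X4

["0", "1", "0", "1"]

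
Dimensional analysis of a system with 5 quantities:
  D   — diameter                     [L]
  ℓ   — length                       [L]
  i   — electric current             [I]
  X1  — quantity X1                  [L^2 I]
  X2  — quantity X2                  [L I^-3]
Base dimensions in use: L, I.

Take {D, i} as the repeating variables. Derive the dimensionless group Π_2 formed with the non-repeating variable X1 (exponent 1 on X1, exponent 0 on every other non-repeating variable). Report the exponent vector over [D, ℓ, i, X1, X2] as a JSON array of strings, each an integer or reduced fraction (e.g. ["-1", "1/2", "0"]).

Write exponents as rows L,I / cols D,ℓ,i,X1,X2:
  L: [ 1  1  0  2  1]
  I: [ 0  0  1  1 -3]
RREF → pivots at {D,i} ⇒ r = 2
Repeat: D,i; free: ℓ,X1,X2
RREF:
  r0: [   1    1    0    2    1]
  r1: [   0    0    1    1   -3]
Fix exponent of X1 at 1, ℓ at 0, X2 at 0; solve each RREF row for its pivot's exponent:
  r0: exp(D) + (2)·1 = 0 ⇒ exp(D) = -2
  r1: exp(i) + (1)·1 = 0 ⇒ exp(i) = -1
Π_2 = D^-2 · i^-1 · X1

["-2", "0", "-1", "1", "0"]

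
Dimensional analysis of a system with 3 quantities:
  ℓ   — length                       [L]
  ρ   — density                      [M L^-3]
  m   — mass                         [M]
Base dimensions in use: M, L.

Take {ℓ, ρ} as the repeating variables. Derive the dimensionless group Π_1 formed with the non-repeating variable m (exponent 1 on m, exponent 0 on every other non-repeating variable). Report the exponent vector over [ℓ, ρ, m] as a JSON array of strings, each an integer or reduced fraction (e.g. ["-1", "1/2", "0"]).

Dimensional matrix (M×L by ℓ×ρ×m):
  M: [ 0  1  1]
  L: [ 1 -3  0]
Row reduction gives pivot columns ℓ,ρ; rank = 2
Pivot set = {ℓ,ρ}, free = {m}
RREF:
  r0: [   1    0    3]
  r1: [   0    1    1]
Fix exponent of m at 1; solve each RREF row for its pivot's exponent:
  r0: exp(ℓ) + (3)·1 = 0 ⇒ exp(ℓ) = -3
  r1: exp(ρ) + (1)·1 = 0 ⇒ exp(ρ) = -1
Π_1 = ℓ^-3 · ρ^-1 · m

["-3", "-1", "1"]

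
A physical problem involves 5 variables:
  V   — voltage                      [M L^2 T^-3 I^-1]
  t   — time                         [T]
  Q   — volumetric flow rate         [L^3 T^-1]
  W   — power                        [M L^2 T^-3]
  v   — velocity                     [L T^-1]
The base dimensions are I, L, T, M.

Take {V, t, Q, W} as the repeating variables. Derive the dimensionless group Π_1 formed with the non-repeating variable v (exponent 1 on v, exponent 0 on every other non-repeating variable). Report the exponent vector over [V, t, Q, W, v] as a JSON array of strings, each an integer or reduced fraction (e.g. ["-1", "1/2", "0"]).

["0", "2/3", "-1/3", "0", "1"]

Dimensional matrix (I×L×T×M by V×t×Q×W×v):
  I: [-1  0  0  0  0]
  L: [ 2  0  3  2  1]
  T: [-3  1 -1 -3 -1]
  M: [ 1  0  0  1  0]
RREF → pivots at {V,t,Q,W} ⇒ r = 4
Pivot set = {V,t,Q,W}, free = {v}
RREF:
  r0: [   1    0    0    0    0]
  r1: [   0    1    0    0 -2/3]
  r2: [   0    0    1    0  1/3]
  r3: [   0    0    0    1    0]
Fix exponent of v at 1; solve each RREF row for its pivot's exponent:
  r0: exp(V) + (0)·1 = 0 ⇒ exp(V) = 0
  r1: exp(t) + (-2/3)·1 = 0 ⇒ exp(t) = 2/3
  r2: exp(Q) + (1/3)·1 = 0 ⇒ exp(Q) = -1/3
  r3: exp(W) + (0)·1 = 0 ⇒ exp(W) = 0
Π_1 = t^(2/3) · Q^(-1/3) · v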